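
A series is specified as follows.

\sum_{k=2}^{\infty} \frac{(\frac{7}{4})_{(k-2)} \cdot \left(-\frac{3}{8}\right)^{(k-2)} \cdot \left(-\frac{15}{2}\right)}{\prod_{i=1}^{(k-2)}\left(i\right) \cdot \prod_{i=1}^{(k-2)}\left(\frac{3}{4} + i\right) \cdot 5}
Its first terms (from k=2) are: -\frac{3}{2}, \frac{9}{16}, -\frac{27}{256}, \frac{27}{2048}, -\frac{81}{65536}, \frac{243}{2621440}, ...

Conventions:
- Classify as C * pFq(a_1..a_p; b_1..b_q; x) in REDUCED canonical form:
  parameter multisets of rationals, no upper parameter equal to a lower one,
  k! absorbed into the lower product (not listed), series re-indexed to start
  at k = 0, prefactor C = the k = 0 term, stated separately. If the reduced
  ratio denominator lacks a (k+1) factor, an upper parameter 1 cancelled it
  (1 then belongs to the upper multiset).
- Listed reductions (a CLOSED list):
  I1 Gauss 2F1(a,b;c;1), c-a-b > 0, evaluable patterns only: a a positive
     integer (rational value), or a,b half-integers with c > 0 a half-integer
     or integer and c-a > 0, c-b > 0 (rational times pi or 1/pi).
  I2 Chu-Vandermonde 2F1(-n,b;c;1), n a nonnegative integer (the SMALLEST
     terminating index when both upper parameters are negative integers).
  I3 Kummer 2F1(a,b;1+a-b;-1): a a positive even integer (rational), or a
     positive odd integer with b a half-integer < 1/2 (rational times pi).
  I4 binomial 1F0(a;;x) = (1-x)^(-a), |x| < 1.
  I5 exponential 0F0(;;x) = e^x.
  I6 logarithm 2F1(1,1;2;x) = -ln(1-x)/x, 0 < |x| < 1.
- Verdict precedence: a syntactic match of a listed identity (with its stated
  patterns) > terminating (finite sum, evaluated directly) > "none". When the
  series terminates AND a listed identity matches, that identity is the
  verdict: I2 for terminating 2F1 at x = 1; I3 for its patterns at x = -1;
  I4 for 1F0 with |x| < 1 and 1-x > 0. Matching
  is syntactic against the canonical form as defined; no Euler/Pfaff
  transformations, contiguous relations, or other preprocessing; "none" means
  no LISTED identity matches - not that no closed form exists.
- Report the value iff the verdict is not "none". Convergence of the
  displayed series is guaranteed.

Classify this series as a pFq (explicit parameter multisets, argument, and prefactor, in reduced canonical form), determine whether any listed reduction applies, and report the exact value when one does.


Prefactor -\frac{3}{2}, argument -\frac{3}{8}: 0F0 with upper {-} over lower {-}. Verdict: this is the I5 exponential reduction (the 0F0 exponential series at x = -\frac{3}{8}). Value: \left(-\frac{3}{2}\right) \cdot e^{-\frac{3}{8}}.

The tell: with t_0 = -\frac{3}{2}, the constant factors (C = -3/2, x = -3/8) combine into one prefactor.
Step ratio: r(k) = -\frac{3}{8} * 1 / [(k+1)] - rational; roots negated = parameters, x = -\frac{3}{8}, C = -\frac{3}{2}.


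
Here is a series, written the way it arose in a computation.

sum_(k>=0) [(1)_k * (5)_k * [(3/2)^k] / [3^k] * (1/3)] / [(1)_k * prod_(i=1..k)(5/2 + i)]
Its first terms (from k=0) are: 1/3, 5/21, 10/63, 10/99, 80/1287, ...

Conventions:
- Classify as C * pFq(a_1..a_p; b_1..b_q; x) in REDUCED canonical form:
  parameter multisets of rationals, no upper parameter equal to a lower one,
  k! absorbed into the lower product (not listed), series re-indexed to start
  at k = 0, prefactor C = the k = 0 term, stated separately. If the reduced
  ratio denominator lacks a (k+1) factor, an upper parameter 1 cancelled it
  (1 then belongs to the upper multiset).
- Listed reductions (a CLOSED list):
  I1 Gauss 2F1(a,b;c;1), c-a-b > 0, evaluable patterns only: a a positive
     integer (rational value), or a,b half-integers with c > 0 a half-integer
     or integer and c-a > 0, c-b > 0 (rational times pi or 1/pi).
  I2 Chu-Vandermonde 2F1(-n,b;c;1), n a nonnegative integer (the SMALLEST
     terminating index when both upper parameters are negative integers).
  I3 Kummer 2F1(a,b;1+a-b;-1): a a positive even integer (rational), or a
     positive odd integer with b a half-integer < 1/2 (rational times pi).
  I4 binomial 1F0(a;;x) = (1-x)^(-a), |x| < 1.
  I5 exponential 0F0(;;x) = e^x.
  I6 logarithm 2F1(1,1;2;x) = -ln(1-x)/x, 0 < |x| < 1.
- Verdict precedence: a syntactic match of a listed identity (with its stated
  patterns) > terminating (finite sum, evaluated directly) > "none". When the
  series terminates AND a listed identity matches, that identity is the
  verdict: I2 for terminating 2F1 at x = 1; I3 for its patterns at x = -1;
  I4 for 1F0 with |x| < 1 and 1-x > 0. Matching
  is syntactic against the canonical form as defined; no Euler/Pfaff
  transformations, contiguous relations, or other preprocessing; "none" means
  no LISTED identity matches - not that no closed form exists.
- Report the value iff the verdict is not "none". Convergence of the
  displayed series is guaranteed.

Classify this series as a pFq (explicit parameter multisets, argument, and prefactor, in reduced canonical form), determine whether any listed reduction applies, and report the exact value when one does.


First insight: x = (1/2) and the lower running product (C = 1/3, x = 1/2) is a rising factorial.
Step ratio: r(k) = (1/2) * (k+1) (k+5) / [(k+7/2) (k+1)] - poly over poly, x = (1/2) from leading terms; C = 1/3 at k = 0.

Canonical form: C = 1/3 times 2F1 with upper {1, 5}, lower {7/2}, x = 1/2. Verdict: none. A 2F1 with upper {1, 5} fits none of I1-I6 at x = 1/2; the sum runs forever.


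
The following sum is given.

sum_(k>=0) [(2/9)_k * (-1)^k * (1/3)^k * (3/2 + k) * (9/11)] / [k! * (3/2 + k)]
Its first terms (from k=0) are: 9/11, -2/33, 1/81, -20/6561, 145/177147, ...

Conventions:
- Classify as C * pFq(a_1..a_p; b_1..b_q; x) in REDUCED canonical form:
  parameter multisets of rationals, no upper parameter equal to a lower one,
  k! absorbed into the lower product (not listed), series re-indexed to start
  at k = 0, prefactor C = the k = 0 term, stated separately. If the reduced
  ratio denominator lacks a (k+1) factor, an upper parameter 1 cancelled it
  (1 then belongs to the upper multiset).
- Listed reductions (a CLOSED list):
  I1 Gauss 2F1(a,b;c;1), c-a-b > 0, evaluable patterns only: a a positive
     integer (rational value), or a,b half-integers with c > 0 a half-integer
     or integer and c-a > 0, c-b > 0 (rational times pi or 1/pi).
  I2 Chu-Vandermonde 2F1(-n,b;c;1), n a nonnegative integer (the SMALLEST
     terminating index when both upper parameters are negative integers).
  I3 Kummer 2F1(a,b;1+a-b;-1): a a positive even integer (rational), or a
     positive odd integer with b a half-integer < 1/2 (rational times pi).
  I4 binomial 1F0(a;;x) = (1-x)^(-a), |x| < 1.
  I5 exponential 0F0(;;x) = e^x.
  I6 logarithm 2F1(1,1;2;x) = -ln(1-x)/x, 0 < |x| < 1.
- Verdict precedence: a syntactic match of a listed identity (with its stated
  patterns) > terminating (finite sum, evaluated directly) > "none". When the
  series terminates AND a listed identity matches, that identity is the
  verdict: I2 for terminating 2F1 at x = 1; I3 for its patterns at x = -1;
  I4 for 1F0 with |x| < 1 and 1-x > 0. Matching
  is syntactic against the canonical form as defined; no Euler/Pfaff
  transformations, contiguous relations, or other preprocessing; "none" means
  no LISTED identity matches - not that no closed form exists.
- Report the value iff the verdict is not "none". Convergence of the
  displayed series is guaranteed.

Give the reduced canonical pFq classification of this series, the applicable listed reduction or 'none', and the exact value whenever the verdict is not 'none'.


The tell: t_0 = 9/11 here, and the (-1)^k factor (C = 9/11, x = -1/3) folds into the argument's sign.
Term ratio: r(k) = (-1/3) * (k+2/9) / [(k+1)] - rational; roots negated = parameters, x = (-1/3), C = 9/11.

With C = 9/11: the canonical form is 1F0(2/9; -; -1/3). Verdict: this is the binomial series (I4) (the 1F0 binomial series: exponent -2/9, x = -1/3). Sum: (9/11) * (4/3)^(-2/9).


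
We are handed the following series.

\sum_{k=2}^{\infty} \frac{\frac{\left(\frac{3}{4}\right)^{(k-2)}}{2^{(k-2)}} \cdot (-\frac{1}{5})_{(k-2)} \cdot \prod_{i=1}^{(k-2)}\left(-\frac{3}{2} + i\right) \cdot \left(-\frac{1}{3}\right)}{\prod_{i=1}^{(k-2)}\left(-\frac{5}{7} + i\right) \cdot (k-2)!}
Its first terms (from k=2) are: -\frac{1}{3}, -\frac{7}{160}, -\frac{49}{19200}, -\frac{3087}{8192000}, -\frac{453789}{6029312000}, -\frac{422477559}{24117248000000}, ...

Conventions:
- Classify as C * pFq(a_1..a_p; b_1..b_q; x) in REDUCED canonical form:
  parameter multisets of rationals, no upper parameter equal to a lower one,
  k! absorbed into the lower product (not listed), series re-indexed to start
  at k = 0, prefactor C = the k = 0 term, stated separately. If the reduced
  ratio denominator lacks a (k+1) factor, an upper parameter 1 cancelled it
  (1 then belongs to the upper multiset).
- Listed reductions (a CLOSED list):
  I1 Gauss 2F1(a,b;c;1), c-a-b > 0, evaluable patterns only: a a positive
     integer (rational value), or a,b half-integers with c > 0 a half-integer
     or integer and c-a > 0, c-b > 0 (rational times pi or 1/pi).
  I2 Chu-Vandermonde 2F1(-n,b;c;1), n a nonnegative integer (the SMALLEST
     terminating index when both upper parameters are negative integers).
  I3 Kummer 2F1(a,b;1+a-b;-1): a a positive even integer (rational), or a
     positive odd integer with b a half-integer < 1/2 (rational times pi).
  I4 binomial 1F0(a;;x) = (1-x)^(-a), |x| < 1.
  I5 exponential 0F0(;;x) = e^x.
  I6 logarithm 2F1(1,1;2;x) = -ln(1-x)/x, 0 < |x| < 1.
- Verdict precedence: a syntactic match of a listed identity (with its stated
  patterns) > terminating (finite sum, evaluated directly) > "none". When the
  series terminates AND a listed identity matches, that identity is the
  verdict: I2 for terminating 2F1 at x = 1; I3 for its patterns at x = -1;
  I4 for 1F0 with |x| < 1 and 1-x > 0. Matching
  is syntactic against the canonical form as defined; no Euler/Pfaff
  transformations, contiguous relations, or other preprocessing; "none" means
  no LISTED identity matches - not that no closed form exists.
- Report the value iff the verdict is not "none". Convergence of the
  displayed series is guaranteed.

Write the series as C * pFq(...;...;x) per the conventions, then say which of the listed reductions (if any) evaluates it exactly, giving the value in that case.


Classification (C = -\frac{1}{3}): 2F1 with upper {-\frac{1}{2}, -\frac{1}{5}}, lower {\frac{2}{7}}, argument x = \frac{3}{8}. Verdict: no listed reduction: x = \frac{3}{8} and upper {-\frac{1}{2}, -\frac{1}{5}} fail every I1-I6 pattern.

The tell: with t_0 = -\frac{1}{3}, the lower running product (C = -1/3) is a rising factorial.
Consecutive-term ratio: r(k) = \frac{3}{8} * (k-\frac{1}{2}) (k-\frac{1}{5}) / [(k+\frac{2}{7}) (k+1)] - rational in k. x = \frac{3}{8}; t_0 = -\frac{1}{3}; negate the roots.


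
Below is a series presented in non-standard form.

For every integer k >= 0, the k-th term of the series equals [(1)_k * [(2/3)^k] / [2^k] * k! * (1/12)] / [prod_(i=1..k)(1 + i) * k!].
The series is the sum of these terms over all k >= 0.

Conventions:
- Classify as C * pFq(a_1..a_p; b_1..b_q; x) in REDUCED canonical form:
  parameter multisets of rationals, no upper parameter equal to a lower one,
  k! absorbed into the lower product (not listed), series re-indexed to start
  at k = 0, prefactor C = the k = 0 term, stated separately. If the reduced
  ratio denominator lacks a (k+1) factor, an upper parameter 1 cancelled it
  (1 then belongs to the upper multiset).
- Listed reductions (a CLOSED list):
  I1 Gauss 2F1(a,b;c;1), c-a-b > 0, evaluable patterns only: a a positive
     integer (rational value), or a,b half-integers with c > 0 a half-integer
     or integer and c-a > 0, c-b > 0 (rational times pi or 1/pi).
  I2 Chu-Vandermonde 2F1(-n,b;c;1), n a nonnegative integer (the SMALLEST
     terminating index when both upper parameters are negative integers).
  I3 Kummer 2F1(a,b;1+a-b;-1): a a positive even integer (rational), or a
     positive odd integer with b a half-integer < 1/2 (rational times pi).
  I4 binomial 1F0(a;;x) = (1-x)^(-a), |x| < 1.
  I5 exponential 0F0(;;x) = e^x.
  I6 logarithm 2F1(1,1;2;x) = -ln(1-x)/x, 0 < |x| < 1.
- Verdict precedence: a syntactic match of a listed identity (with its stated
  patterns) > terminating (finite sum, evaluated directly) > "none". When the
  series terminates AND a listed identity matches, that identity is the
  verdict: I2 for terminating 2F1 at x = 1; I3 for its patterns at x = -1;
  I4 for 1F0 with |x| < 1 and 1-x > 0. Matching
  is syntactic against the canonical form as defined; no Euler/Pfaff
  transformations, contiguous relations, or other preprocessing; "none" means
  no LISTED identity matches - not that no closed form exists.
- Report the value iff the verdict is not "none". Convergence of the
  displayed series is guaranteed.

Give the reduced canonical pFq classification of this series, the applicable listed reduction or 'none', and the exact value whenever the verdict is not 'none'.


x = 1/3 here; the reduced form reads 2F1, upper {1, 1}, lower {2}, C = 1/12. Verdict: logarithm (I6) matches (the logarithm: parameters (1,1;2), x = 1/3). Exact value: (-1/4) * ln(2/3).

The tell: from the first term 1/12: the factorial ratio (C = 1/12, x = 1/3) (k+a-1)!/(a-1)! is a rising factorial (a)_k.
Adjacent-term ratio: r(k) = (1/3) * (k+1) (k+1) / [(k+2) (k+1)] - poly over poly, x = (1/3) from leading terms; C = 1/12 at k = 0.


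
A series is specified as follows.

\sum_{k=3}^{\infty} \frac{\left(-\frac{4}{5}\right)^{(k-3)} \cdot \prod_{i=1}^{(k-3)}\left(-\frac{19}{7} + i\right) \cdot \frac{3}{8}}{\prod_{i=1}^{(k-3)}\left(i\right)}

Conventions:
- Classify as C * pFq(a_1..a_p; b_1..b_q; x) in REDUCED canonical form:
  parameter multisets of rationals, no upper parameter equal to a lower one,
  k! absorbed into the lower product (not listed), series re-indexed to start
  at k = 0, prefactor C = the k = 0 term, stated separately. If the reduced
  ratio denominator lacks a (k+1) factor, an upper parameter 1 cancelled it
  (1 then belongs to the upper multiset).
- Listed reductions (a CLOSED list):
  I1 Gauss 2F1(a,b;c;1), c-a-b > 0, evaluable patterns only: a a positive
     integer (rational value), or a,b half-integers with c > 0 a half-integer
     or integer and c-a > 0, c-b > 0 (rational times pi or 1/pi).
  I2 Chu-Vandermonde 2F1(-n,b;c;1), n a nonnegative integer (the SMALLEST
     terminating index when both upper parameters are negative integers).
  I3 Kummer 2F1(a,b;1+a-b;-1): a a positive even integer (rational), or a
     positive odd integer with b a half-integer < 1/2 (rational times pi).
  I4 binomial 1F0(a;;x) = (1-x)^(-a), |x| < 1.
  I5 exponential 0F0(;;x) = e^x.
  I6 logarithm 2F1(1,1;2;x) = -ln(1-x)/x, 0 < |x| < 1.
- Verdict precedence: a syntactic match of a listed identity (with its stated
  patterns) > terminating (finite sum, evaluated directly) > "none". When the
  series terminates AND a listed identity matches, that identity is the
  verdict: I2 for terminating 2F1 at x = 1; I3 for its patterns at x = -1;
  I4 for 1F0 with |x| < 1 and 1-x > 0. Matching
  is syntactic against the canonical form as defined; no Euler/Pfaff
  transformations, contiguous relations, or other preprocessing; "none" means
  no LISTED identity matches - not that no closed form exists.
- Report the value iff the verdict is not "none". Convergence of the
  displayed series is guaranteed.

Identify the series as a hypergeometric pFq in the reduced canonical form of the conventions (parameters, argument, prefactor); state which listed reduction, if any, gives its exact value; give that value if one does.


x = -\frac{4}{5} here; the reduced form reads 1F0, upper {-\frac{12}{7}}, lower {-}, C = \frac{3}{8}. Verdict (x = -\frac{4}{5}): the I4 binomial reduction applies (the 1F0 binomial series: exponent 12/7, x = -\frac{4}{5}). Exact value: \frac{3}{8} \cdot \left(\frac{9}{5}\right)^{\frac{12}{7}}.

Key step: t_0 being \frac{3}{8}, the product of the first k integers (prefactor 3/8) is k!.
Consecutive-term ratio: r(k) = -\frac{4}{5} * (k-\frac{12}{7}) / [(k+1)] - rational; roots negated = parameters, x = -\frac{4}{5}, C = \frac{3}{8}.


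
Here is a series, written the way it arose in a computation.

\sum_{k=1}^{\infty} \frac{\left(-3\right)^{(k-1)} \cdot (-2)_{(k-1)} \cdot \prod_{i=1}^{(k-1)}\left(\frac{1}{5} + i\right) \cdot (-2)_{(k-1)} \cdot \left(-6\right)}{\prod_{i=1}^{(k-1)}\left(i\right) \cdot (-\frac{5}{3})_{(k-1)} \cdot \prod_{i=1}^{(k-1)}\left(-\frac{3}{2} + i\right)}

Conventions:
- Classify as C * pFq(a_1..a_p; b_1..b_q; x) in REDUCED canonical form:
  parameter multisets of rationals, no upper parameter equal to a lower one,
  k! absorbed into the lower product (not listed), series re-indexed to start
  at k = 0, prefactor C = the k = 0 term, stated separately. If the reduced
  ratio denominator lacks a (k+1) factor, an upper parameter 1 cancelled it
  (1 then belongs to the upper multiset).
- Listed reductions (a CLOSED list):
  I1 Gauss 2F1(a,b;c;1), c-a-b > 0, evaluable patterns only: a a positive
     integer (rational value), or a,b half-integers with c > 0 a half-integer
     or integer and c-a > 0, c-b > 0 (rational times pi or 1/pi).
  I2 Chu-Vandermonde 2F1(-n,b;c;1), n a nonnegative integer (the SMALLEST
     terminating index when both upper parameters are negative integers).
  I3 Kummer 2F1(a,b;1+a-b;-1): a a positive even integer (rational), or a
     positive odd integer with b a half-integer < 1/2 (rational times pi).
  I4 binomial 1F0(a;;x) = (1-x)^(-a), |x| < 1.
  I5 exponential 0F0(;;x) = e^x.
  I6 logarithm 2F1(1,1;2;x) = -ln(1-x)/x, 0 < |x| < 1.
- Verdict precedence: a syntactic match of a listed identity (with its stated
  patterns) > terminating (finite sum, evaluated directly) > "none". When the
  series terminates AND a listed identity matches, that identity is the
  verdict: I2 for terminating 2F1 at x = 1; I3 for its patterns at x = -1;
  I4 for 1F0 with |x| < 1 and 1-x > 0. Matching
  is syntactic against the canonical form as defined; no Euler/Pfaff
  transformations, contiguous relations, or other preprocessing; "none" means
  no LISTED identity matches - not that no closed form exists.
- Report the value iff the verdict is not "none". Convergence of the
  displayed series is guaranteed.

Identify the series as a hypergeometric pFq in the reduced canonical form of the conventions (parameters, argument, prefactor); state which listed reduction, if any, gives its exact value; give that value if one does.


The series (x = -3) is 3F2: upper {-2, -2, \frac{6}{5}}, lower {-\frac{5}{3}, -\frac{1}{2}}, prefactor -6. Verdict: terminating - upper parameter -2 makes this a finite sum (last index 2), evaluated exactly. Exact value: \frac{140514}{125}.

Structural cue: t_0 being -6, the product of the first k integers (C = -6, x = -3) is k!.
Adjacent-term ratio: r(k) = -3 * (k-2) (k-2) (k+\frac{6}{5}) / [(k-\frac{5}{3}) (k-\frac{1}{2}) (k+1)] ; factor over Q: parameters, x = -3, and C = -6.


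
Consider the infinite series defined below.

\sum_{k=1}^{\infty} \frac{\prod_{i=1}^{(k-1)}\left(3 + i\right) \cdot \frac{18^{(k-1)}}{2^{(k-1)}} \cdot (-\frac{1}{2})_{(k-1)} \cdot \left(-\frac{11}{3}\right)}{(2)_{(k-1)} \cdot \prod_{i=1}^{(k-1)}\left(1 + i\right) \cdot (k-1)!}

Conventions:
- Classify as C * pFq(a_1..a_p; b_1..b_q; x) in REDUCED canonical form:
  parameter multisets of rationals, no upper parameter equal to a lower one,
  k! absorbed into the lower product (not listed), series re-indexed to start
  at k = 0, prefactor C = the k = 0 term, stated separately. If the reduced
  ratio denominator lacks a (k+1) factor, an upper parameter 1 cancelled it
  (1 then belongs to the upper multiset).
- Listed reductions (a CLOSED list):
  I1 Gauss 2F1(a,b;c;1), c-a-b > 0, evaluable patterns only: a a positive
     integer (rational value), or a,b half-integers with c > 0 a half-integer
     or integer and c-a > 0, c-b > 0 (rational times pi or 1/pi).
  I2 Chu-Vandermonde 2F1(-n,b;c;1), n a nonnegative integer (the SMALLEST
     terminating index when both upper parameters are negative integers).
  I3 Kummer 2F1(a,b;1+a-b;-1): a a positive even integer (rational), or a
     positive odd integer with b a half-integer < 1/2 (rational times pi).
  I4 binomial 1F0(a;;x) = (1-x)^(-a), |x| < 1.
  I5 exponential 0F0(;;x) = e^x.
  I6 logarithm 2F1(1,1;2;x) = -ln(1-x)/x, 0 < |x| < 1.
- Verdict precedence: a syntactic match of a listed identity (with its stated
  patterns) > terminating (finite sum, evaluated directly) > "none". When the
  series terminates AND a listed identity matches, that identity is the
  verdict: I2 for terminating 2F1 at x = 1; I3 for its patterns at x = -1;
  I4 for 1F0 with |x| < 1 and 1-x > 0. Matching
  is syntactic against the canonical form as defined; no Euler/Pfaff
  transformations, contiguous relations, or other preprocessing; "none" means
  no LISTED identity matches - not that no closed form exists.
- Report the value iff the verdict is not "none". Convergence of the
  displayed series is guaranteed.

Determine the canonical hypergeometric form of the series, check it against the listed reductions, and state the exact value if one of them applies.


Reduced: x = 9, 2F2, upper = {-\frac{1}{2}, 4}, lower = {2, 2}, C = -\frac{11}{3}. Verdict: none. A 2F2 with upper {-\frac{1}{2}, 4} fits none of I1-I6 at x = 9; the sum runs forever.

The tell: from the first term -\frac{11}{3}: the lower running product (prefactor -11/3) is a rising factorial.
Consecutive-term ratio: r(k) = 9 * (k-\frac{1}{2}) (k+4) / [(k+2) (k+2) (k+1)] ; factor over Q: parameters, x = 9, and C = -\frac{11}{3}.


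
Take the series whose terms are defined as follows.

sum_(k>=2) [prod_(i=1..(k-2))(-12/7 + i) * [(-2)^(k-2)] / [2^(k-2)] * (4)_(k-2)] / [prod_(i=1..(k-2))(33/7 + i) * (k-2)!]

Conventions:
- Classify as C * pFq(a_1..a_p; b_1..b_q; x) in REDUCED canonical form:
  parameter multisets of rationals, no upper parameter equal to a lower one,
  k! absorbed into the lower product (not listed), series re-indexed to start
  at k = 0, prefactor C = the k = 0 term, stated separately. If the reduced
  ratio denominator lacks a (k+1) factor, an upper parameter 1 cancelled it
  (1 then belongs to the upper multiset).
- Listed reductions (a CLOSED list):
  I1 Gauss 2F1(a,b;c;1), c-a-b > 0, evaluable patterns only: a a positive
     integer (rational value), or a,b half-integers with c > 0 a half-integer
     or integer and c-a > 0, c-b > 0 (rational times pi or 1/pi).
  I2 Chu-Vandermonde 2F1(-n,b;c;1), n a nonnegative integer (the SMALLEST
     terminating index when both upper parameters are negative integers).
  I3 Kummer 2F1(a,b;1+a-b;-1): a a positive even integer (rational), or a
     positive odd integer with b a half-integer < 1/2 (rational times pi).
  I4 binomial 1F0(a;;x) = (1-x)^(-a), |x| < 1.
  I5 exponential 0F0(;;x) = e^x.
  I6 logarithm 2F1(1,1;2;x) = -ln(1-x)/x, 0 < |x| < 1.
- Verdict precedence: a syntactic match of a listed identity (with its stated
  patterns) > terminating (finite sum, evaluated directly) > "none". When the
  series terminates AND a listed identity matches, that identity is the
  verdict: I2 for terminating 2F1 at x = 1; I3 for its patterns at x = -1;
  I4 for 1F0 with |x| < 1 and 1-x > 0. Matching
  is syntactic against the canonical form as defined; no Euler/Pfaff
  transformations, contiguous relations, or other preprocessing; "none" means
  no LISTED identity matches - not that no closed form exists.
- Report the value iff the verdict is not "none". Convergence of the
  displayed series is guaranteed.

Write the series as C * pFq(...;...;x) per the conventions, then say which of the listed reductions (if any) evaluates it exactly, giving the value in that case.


The series (x = -1) is 2F1: upper {-5/7, 4}, lower {40/7}, prefactor 1. Verdict: this is the Kummer evaluation I3 (x = -1; c = 40/7 equals 1+a-b for upper {-5/7, 4}: listed pattern). Value: 143/98.

Key observation: t_0 being 1, the running product (C = 1, x = -1) telescopes to a rising factorial.
Term ratio: r(k) = (-1) * (k-5/7) (k+4) / [(k+40/7) (k+1)] - poly over poly, x = (-1) from leading terms; C = 1 at k = 0.


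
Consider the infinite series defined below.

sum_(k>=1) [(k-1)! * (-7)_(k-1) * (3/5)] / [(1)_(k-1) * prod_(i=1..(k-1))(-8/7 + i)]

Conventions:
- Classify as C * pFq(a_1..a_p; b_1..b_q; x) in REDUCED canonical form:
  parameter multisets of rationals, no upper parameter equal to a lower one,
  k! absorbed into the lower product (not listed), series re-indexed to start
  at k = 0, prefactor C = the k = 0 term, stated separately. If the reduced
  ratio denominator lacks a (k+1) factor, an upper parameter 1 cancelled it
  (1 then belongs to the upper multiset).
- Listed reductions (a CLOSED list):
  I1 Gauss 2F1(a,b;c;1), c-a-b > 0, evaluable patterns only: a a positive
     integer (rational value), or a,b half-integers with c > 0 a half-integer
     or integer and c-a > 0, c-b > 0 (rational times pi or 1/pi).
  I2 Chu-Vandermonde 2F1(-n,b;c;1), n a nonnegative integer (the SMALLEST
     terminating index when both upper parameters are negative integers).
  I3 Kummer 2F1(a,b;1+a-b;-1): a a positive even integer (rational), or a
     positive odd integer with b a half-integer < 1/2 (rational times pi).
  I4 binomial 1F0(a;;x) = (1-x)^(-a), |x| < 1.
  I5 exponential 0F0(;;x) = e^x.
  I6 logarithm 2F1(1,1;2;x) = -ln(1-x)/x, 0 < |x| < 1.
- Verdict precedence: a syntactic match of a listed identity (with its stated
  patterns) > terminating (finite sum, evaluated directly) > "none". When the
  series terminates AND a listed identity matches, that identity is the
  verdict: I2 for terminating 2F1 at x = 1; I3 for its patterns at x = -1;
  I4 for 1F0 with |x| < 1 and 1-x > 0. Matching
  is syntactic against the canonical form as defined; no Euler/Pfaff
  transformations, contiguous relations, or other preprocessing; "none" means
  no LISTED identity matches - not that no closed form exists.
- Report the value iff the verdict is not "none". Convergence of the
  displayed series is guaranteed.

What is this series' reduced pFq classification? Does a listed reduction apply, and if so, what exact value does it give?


Structural cue: from the first term 3/5: the factorial ratio (C = 3/5, x = 1) (k+a-1)!/(a-1)! is a rising factorial (a)_k.
Term ratio: r(k) = 1 * (k-7) (k+1) / [(k-1/7) (k+1)] - rational in k, leading ratio 1; with t_0 = 3/5, classification follows.

With C = 3/5: the canonical form is 2F1(-7, 1; -1/7; 1). Verdict: Chu-Vandermonde (I2) matches (terminating 2F1 at x = 1 with n = 7, b = 1, c = -1/7). Exact value: -24/205.


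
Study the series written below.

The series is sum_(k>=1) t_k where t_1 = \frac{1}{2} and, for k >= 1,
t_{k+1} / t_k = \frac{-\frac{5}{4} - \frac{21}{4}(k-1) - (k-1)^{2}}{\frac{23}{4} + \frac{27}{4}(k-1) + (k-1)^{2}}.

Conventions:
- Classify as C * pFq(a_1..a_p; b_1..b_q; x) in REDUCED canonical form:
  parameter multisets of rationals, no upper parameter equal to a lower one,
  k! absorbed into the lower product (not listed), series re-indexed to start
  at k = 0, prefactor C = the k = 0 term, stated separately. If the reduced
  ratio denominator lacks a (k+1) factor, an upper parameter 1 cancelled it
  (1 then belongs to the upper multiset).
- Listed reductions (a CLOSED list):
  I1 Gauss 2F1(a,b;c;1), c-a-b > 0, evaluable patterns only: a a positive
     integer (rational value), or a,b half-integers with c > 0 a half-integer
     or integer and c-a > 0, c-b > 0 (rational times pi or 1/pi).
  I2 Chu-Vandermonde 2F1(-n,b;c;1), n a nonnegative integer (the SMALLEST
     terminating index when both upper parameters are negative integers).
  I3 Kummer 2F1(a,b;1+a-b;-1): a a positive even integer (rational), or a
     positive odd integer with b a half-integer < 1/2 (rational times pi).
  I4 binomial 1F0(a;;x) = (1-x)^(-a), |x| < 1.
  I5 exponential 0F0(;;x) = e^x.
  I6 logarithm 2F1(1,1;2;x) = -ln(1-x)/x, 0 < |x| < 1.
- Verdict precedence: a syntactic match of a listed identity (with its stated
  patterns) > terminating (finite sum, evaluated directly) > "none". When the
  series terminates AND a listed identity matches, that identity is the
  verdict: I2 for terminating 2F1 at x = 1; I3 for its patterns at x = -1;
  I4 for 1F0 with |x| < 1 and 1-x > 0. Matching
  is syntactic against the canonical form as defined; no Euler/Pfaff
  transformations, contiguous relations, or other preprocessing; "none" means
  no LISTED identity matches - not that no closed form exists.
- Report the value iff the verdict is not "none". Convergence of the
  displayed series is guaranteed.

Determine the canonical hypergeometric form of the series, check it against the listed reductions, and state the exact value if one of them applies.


Reduced: x = -1, 2F1, upper = {\frac{1}{4}, 5}, lower = {\frac{23}{4}}, C = \frac{1}{2}. Verdict: none. No listed pattern accepts 2F1(\frac{1}{4}, 5; \frac{23}{4}; -1).

Structural cue: t_0 being \frac{1}{2}, roots of the ratio polynomials (C = 1/2, x = -1) are the negated parameters.
Adjacent-term ratio: r(k) = -1 * (k+\frac{1}{4}) (k+5) / [(k+\frac{23}{4}) (k+1)] - rational; roots negated = parameters, x = -1, C = \frac{1}{2}.


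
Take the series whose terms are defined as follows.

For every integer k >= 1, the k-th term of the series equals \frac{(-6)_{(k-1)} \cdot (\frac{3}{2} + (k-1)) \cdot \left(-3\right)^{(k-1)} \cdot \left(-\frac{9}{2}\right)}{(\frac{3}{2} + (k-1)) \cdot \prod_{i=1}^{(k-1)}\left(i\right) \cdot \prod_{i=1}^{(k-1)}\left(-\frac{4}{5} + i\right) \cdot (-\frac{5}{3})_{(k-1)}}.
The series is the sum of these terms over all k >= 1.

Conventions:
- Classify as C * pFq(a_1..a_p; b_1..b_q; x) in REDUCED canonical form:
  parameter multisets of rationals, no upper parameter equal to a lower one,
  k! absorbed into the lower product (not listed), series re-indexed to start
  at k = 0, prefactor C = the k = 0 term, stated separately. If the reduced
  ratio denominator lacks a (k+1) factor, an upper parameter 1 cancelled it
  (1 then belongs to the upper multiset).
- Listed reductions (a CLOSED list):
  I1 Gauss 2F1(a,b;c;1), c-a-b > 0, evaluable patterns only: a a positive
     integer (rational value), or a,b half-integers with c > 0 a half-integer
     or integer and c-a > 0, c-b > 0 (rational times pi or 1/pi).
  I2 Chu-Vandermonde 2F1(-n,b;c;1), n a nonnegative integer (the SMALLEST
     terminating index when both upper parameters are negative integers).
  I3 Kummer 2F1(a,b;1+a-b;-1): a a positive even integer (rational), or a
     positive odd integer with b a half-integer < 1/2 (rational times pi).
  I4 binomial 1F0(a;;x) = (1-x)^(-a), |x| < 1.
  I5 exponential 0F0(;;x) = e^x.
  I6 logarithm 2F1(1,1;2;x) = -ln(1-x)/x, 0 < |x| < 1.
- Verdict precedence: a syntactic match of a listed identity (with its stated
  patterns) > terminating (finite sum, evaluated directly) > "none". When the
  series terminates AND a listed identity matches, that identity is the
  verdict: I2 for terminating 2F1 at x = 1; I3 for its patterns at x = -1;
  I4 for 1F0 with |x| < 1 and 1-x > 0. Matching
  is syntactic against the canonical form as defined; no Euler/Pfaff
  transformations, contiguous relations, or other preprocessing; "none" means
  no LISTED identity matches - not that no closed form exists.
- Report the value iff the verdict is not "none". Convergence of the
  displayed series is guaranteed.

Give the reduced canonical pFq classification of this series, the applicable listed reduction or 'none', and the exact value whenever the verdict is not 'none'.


Classification (C = -\frac{9}{2}): 1F2 with upper {-6}, lower {-\frac{5}{3}, \frac{1}{5}}, argument x = -3. Verdict: terminating - upper parameter -6 makes this a finite sum (last index 6), evaluated exactly. Exact value: -\frac{313470774189}{14350336}.

Key step: t_0 being -\frac{9}{2}, k + 3/2 divides numerator and denominator alike; prefactor -9/2 after cancelling.
Ratio: r(k) = -3 * (k-6) / [(k-\frac{5}{3}) (k+\frac{1}{5}) (k+1)] - rational in k, leading ratio -3; with t_0 = -\frac{9}{2}, classification follows.


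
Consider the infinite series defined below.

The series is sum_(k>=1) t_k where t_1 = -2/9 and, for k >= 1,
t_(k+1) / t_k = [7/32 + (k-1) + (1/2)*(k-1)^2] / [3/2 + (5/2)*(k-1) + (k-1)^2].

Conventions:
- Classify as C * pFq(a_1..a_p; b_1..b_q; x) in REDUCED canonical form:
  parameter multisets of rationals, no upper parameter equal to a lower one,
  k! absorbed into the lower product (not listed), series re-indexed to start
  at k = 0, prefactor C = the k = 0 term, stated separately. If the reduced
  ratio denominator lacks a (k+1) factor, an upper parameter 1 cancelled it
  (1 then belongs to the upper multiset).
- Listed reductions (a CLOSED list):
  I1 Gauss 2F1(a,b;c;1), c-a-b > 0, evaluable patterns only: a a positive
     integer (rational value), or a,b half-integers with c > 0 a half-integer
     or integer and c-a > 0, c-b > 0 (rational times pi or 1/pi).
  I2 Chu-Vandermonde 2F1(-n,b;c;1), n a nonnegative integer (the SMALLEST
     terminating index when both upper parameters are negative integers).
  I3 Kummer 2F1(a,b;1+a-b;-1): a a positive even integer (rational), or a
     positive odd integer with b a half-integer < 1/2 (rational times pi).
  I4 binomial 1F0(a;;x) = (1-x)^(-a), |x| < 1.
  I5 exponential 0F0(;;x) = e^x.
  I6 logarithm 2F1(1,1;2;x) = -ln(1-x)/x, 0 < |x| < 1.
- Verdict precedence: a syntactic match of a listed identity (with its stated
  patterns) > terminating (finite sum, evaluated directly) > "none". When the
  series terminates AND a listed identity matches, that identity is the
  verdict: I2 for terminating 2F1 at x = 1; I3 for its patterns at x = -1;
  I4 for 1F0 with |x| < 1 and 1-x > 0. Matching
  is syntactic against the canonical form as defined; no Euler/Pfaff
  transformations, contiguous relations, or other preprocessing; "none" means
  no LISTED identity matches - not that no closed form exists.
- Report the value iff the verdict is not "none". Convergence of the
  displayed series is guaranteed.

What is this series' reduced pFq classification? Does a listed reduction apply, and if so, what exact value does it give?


Classification (C = -2/9): 2F1 with upper {1/4, 7/4}, lower {3/2}, argument x = 1/2. Verdict: none here - no I1-I6 shape fits x = 1/2 with lower {3/2}.

Key step: t_0 = -2/9 here, and the expanded ratio factors over Q; C = -2/9, x = 1/2, roots give parameters.
Consecutive-term ratio: r(k) = (1/2) * (k+1/4) (k+7/4) / [(k+3/2) (k+1)] - rational; roots negated = parameters, x = (1/2), C = -2/9.


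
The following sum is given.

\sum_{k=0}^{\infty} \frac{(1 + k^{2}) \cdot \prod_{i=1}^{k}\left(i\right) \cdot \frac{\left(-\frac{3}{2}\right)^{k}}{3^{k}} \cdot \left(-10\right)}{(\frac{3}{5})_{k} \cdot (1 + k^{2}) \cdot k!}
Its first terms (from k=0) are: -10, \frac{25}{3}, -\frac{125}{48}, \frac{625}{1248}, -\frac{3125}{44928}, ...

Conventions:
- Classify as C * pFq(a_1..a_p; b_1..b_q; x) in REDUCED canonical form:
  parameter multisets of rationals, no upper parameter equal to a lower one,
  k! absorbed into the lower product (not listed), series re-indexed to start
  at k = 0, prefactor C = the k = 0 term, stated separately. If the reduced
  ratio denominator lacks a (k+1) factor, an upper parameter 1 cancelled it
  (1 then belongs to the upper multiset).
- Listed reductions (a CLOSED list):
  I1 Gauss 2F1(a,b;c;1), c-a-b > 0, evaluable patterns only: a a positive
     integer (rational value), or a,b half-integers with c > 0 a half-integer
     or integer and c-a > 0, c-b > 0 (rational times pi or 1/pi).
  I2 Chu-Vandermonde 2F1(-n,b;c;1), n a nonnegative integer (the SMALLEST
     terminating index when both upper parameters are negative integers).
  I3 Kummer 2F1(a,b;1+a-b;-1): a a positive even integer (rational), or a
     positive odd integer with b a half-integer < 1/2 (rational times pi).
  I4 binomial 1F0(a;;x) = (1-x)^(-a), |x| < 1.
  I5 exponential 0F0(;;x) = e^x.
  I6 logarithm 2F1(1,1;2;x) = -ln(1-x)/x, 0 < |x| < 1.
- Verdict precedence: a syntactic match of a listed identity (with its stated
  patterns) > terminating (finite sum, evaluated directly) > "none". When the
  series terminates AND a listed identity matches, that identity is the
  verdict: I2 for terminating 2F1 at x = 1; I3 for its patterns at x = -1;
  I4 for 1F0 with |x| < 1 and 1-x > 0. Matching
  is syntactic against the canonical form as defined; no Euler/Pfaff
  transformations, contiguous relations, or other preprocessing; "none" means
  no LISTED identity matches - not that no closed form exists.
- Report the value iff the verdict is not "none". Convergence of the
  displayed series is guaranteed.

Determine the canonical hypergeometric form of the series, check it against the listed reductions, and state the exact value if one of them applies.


The series (x = -\frac{1}{2}) is 1F1: upper {1}, lower {\frac{3}{5}}, prefactor -10. Verdict: no listed reduction: x = -\frac{1}{2} and upper {1} fail every I1-I6 pattern.

First insight: t_0 being -10, striking the common factor k^2 + 1 reduces the term (prefactor -10).
Step ratio: r(k) = -\frac{1}{2} * (k+1) / [(k+\frac{3}{5}) (k+1)] ; factor over Q: parameters, x = -\frac{1}{2}, and C = -10.


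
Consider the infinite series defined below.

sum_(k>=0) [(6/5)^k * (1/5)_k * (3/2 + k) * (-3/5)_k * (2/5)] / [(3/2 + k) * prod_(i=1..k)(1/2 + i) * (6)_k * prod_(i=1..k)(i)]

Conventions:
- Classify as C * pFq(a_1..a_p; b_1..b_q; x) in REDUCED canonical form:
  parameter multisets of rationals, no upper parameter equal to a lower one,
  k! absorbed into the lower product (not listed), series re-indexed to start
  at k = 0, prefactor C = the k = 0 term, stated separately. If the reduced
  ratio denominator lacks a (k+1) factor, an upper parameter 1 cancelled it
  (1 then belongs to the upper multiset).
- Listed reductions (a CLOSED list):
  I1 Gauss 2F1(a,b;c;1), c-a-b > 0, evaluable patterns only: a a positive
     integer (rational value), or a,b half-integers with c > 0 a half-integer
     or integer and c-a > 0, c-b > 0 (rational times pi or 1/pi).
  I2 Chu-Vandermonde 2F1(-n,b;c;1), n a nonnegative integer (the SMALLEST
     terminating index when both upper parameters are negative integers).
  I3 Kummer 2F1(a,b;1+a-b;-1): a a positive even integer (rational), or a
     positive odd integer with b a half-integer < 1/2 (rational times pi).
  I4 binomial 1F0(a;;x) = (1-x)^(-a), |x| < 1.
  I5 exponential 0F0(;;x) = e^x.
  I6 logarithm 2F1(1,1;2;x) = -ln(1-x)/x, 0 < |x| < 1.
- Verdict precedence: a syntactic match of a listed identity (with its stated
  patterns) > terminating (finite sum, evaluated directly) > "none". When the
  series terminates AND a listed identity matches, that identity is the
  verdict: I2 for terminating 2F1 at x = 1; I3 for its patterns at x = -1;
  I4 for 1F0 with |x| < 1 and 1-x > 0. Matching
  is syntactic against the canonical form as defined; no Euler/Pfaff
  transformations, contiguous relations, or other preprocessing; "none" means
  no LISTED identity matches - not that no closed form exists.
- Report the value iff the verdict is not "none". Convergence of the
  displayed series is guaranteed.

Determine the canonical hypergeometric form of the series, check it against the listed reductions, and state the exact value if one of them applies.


Prefactor 2/5, argument 6/5: 2F2 with upper {-3/5, 1/5} over lower {3/2, 6}. Verdict: none - at argument 6/5 the multisets {-3/5, 1/5} ; {3/2, 6} match no listed identity.

Structural cue: with t_0 = 2/5, the lower running product (prefactor 2/5) is a rising factorial.
Term ratio: r(k) = (6/5) * (k-3/5) (k+1/5) / [(k+3/2) (k+6) (k+1)] - rational; roots negated = parameters, x = (6/5), C = 2/5.


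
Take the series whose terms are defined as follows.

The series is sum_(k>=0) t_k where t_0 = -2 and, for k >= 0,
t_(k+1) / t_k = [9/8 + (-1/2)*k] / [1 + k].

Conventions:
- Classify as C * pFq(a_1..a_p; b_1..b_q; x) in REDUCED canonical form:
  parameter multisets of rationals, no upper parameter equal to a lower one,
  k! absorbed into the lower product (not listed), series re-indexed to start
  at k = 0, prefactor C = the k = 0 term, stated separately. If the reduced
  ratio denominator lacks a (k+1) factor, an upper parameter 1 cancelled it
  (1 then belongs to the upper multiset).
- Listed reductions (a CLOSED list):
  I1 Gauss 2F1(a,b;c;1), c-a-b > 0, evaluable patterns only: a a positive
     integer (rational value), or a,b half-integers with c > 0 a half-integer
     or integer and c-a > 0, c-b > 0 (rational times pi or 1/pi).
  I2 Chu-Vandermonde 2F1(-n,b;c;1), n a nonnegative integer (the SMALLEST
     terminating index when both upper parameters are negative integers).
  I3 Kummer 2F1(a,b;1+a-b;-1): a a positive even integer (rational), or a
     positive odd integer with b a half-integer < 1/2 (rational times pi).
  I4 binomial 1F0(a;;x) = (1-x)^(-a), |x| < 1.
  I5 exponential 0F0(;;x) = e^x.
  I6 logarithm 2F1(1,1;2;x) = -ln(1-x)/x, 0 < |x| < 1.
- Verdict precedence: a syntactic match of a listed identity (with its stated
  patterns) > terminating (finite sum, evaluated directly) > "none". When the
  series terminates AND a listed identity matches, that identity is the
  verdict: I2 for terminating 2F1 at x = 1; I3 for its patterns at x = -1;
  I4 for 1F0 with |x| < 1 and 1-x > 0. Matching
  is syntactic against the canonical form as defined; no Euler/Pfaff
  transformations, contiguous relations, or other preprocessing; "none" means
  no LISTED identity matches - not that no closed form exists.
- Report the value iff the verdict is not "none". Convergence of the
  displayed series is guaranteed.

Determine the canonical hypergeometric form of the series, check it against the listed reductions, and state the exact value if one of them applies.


The tell: t_0 = -2 here, and factor the ratio over Q (C = -2, x = -1/2): negated roots = parameters.
Term ratio: r(k) = (-1/2) * (k-9/4) / [(k+1)] - rational in k, leading ratio (-1/2); with t_0 = -2, classification follows.

The series (x = -1/2) is 1F0: upper {-9/4}, lower {-}, prefactor -2. Verdict at x = -1/2: binomial (I4) matches (the 1F0 binomial series: exponent 9/4, x = -1/2). Its exact value is (-2) * (3/2)^(9/4).
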